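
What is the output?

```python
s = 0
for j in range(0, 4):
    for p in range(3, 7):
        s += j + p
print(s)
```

96

j=0,p=3: s = 0+3 = 3
j=0,p=4: s = 3+4 = 7
j=0,p=5: s = 7+5 = 12
j=0,p=6: s = 12+6 = 18
j=1,p=3: s = 18+4 = 22
j=1,p=4: s = 22+5 = 27
j=1,p=5: s = 27+6 = 33
j=1,p=6: s = 33+7 = 40
j=2,p=3: s = 40+5 = 45
j=2,p=4: s = 45+6 = 51
j=2,p=5: s = 51+7 = 58
j=2,p=6: s = 58+8 = 66
j=3,p=3: s = 66+6 = 72
j=3,p=4: s = 72+7 = 79
j=3,p=5: s = 79+8 = 87
j=3,p=6: s = 87+9 = 96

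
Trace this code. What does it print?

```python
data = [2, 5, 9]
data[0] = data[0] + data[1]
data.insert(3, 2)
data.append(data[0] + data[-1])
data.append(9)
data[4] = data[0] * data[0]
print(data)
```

[7, 5, 9, 2, 49, 9]

data[0] = data[0]+data[1] = 2+5 = 7 → [7, 5, 9]
insert 2 at 3 → [7, 5, 9, 2]
append data[0]+data[-1] = 7+2 = 9 → [7, 5, 9, 2, 9]
append 9 → [7, 5, 9, 2, 9, 9]
data[4] = data[0]*data[0] = 7*7 = 49 → [7, 5, 9, 2, 49, 9]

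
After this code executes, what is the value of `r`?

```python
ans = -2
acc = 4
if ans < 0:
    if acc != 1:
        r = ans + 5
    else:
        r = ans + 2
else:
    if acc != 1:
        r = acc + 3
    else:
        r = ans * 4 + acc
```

ans=-2, acc=4
ans < 0 is True; acc != 1 is True
→ r = ans + 5 = 3

3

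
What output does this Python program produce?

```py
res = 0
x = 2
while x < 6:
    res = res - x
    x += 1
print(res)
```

-14

x=2: res = 0-2 = -2
x=3: res = (-2)-3 = -5
x=4: res = (-5)-4 = -9
x=5: res = (-9)-5 = -14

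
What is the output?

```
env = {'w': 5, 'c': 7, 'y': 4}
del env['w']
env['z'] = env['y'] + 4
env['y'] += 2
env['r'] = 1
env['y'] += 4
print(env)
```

del 'w' → {'c': 7, 'y': 4}
env['z'] = env['y']+4 = 8 → {'c': 7, 'y': 4, 'z': 8}
env['y'] = 4+2 = 6 → {'c': 7, 'y': 6, 'z': 8}
env['r'] = 1 → {'c': 7, 'y': 6, 'z': 8, 'r': 1}
env['y'] = 6+4 = 10 → {'c': 7, 'y': 10, 'z': 8, 'r': 1}

{'c': 7, 'y': 10, 'z': 8, 'r': 1}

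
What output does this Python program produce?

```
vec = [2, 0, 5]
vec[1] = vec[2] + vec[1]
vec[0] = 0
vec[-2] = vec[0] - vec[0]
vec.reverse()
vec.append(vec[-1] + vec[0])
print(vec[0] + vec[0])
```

10

vec[1] = vec[2]+vec[1] = 5+0 = 5 → [2, 5, 5]
vec[0] = 0 → [0, 5, 5]
vec[-2] = vec[0]-vec[0] = 0-0 = 0 → [0, 0, 5]
reverse → [5, 0, 0]
append vec[-1]+vec[0] = 0+5 = 5 → [5, 0, 0, 5]
vec[0]+vec[0] = 5+5 = 10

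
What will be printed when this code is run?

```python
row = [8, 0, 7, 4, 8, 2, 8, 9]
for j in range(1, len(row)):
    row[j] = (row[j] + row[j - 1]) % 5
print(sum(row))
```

24

j=1: row[1] = (0+8)%5 = 3 → [8, 3, 7, 4, 8, 2, 8, 9]
j=2: row[2] = (7+3)%5 = 0 → [8, 3, 0, 4, 8, 2, 8, 9]
j=3: row[3] = (4+0)%5 = 4 → [8, 3, 0, 4, 8, 2, 8, 9]
j=4: row[4] = (8+4)%5 = 2 → [8, 3, 0, 4, 2, 2, 8, 9]
j=5: row[5] = (2+2)%5 = 4 → [8, 3, 0, 4, 2, 4, 8, 9]
j=6: row[6] = (8+4)%5 = 2 → [8, 3, 0, 4, 2, 4, 2, 9]
j=7: row[7] = (9+2)%5 = 1 → [8, 3, 0, 4, 2, 4, 2, 1]
sum = 24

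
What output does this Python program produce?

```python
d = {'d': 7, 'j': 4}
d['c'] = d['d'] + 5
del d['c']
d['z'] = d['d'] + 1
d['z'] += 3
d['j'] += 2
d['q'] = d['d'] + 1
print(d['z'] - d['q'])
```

d['c'] = d['d']+5 = 12 → {'d': 7, 'j': 4, 'c': 12}
del 'c' → {'d': 7, 'j': 4}
d['z'] = d['d']+1 = 8 → {'d': 7, 'j': 4, 'z': 8}
d['z'] = 8+3 = 11 → {'d': 7, 'j': 4, 'z': 11}
d['j'] = 4+2 = 6 → {'d': 7, 'j': 6, 'z': 11}
d['q'] = d['d']+1 = 8 → {'d': 7, 'j': 6, 'z': 11, 'q': 8}
d['z']-d['q'] = 11-8 = 3

3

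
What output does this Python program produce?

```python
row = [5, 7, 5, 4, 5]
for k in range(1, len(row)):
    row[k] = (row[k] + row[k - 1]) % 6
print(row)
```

k=1: row[1] = (7+5)%6 = 0 → [5, 0, 5, 4, 5]
k=2: row[2] = (5+0)%6 = 5 → [5, 0, 5, 4, 5]
k=3: row[3] = (4+5)%6 = 3 → [5, 0, 5, 3, 5]
k=4: row[4] = (5+3)%6 = 2 → [5, 0, 5, 3, 2]

[5, 0, 5, 3, 2]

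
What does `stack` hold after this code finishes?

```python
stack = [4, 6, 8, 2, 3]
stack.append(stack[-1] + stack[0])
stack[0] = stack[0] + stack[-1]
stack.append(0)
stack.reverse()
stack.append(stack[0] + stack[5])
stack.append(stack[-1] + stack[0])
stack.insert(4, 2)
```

append stack[-1]+stack[0] = 3+4 = 7 → [4, 6, 8, 2, 3, 7]
stack[0] = stack[0]+stack[-1] = 4+7 = 11 → [11, 6, 8, 2, 3, 7]
append 0 → [11, 6, 8, 2, 3, 7, 0]
reverse → [0, 7, 3, 2, 8, 6, 11]
append stack[0]+stack[5] = 0+6 = 6 → [0, 7, 3, 2, 8, 6, 11, 6]
append stack[-1]+stack[0] = 6+0 = 6 → [0, 7, 3, 2, 8, 6, 11, 6, 6]
insert 2 at 4 → [0, 7, 3, 2, 2, 8, 6, 11, 6, 6]

[0, 7, 3, 2, 2, 8, 6, 11, 6, 6]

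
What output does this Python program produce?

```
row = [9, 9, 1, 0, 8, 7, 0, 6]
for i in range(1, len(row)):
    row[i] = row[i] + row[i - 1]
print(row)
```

[9, 18, 19, 19, 27, 34, 34, 40]

i=1: row[1] = 9+9 = 18 → [9, 18, 1, 0, 8, 7, 0, 6]
i=2: row[2] = 1+18 = 19 → [9, 18, 19, 0, 8, 7, 0, 6]
i=3: row[3] = 0+19 = 19 → [9, 18, 19, 19, 8, 7, 0, 6]
i=4: row[4] = 8+19 = 27 → [9, 18, 19, 19, 27, 7, 0, 6]
i=5: row[5] = 7+27 = 34 → [9, 18, 19, 19, 27, 34, 0, 6]
i=6: row[6] = 0+34 = 34 → [9, 18, 19, 19, 27, 34, 34, 6]
i=7: row[7] = 6+34 = 40 → [9, 18, 19, 19, 27, 34, 34, 40]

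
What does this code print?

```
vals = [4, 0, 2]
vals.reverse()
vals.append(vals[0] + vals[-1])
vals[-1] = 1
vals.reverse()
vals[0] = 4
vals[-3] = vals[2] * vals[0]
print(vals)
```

reverse → [2, 0, 4]
append vals[0]+vals[-1] = 2+4 = 6 → [2, 0, 4, 6]
vals[-1] = 1 → [2, 0, 4, 1]
reverse → [1, 4, 0, 2]
vals[0] = 4 → [4, 4, 0, 2]
vals[-3] = vals[2]*vals[0] = 0*4 = 0 → [4, 0, 0, 2]

[4, 0, 0, 2]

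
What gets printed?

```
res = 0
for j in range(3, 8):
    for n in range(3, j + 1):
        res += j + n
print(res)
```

j=3,n=3: res = 0+6 = 6
j=4,n=3: res = 6+7 = 13
j=4,n=4: res = 13+8 = 21
j=5,n=3: res = 21+8 = 29
j=5,n=4: res = 29+9 = 38
j=5,n=5: res = 38+10 = 48
j=6,n=3: res = 48+9 = 57
j=6,n=4: res = 57+10 = 67
j=6,n=5: res = 67+11 = 78
j=6,n=6: res = 78+12 = 90
j=7,n=3: res = 90+10 = 100
j=7,n=4: res = 100+11 = 111
j=7,n=5: res = 111+12 = 123
j=7,n=6: res = 123+13 = 136
j=7,n=7: res = 136+14 = 150

150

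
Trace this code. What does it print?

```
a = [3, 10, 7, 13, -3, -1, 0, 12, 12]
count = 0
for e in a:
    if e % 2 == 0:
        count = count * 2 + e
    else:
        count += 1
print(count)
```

164

e=3: not even, count = 0+1 = 1
e=10: even, count = 1*2+10 = 12
e=7: not even, count = 12+1 = 13
e=13: not even, count = 13+1 = 14
e=-3: not even, count = 14+1 = 15
e=-1: not even, count = 15+1 = 16
e=0: even, count = 16*2+0 = 32
e=12: even, count = 32*2+12 = 76
e=12: even, count = 76*2+12 = 164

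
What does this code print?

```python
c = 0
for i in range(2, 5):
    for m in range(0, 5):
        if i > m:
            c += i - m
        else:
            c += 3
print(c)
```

i=2,m=0: 2>0, c = 0+2 = 2
i=2,m=1: 2>1, c = 2+1 = 3
i=2,m=2: not 2>2, c = 3+3 = 6
i=2,m=3: not 2>3, c = 6+3 = 9
i=2,m=4: not 2>4, c = 9+3 = 12
i=3,m=0: 3>0, c = 12+3 = 15
i=3,m=1: 3>1, c = 15+2 = 17
i=3,m=2: 3>2, c = 17+1 = 18
i=3,m=3: not 3>3, c = 18+3 = 21
i=3,m=4: not 3>4, c = 21+3 = 24
i=4,m=0: 4>0, c = 24+4 = 28
i=4,m=1: 4>1, c = 28+3 = 31
i=4,m=2: 4>2, c = 31+2 = 33
i=4,m=3: 4>3, c = 33+1 = 34
i=4,m=4: not 4>4, c = 34+3 = 37

37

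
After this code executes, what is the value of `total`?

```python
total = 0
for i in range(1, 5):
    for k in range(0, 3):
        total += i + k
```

42

i=1,k=0: total = 0+1 = 1
i=1,k=1: total = 1+2 = 3
i=1,k=2: total = 3+3 = 6
i=2,k=0: total = 6+2 = 8
i=2,k=1: total = 8+3 = 11
i=2,k=2: total = 11+4 = 15
i=3,k=0: total = 15+3 = 18
i=3,k=1: total = 18+4 = 22
i=3,k=2: total = 22+5 = 27
i=4,k=0: total = 27+4 = 31
i=4,k=1: total = 31+5 = 36
i=4,k=2: total = 36+6 = 42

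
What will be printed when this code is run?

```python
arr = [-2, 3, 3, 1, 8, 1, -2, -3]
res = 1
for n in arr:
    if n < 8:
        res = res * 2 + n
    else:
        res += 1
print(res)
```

157

n=-2: <8, res = 1*2+(-2) = 0
n=3: <8, res = 0*2+3 = 3
n=3: <8, res = 3*2+3 = 9
n=1: <8, res = 9*2+1 = 19
n=8: not <8, res = 19+1 = 20
n=1: <8, res = 20*2+1 = 41
n=-2: <8, res = 41*2+(-2) = 80
n=-3: <8, res = 80*2+(-3) = 157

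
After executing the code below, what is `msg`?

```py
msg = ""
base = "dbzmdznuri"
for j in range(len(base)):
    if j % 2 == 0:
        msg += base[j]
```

'dzdnr'

j=0: add 'd' → 'd'
j=1: skip
j=2: add 'z' → 'dz'
j=3: skip
j=4: add 'd' → 'dzd'
j=5: skip
j=6: add 'n' → 'dzdn'
j=7: skip
j=8: add 'r' → 'dzdnr'
j=9: skip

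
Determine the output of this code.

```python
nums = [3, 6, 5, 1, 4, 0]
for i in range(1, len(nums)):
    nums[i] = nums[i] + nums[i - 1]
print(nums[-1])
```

i=1: nums[1] = 6+3 = 9 → [3, 9, 5, 1, 4, 0]
i=2: nums[2] = 5+9 = 14 → [3, 9, 14, 1, 4, 0]
i=3: nums[3] = 1+14 = 15 → [3, 9, 14, 15, 4, 0]
i=4: nums[4] = 4+15 = 19 → [3, 9, 14, 15, 19, 0]
i=5: nums[5] = 0+19 = 19 → [3, 9, 14, 15, 19, 19]

19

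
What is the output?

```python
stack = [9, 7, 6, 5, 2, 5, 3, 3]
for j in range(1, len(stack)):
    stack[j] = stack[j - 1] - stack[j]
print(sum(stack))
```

j=1: stack[1] = 9-7 = 2 → [9, 2, 6, 5, 2, 5, 3, 3]
j=2: stack[2] = 2-6 = -4 → [9, 2, -4, 5, 2, 5, 3, 3]
j=3: stack[3] = (-4)-5 = -9 → [9, 2, -4, -9, 2, 5, 3, 3]
j=4: stack[4] = (-9)-2 = -11 → [9, 2, -4, -9, -11, 5, 3, 3]
j=5: stack[5] = (-11)-5 = -16 → [9, 2, -4, -9, -11, -16, 3, 3]
j=6: stack[6] = (-16)-3 = -19 → [9, 2, -4, -9, -11, -16, -19, 3]
j=7: stack[7] = (-19)-3 = -22 → [9, 2, -4, -9, -11, -16, -19, -22]
sum = -70

-70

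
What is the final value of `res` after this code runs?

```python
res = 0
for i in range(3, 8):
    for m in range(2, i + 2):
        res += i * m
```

590

i=3,m=2: res = 0+6 = 6
i=3,m=3: res = 6+9 = 15
i=3,m=4: res = 15+12 = 27
i=4,m=2: res = 27+8 = 35
i=4,m=3: res = 35+12 = 47
i=4,m=4: res = 47+16 = 63
i=4,m=5: res = 63+20 = 83
i=5,m=2: res = 83+10 = 93
i=5,m=3: res = 93+15 = 108
i=5,m=4: res = 108+20 = 128
i=5,m=5: res = 128+25 = 153
i=5,m=6: res = 153+30 = 183
i=6,m=2: res = 183+12 = 195
i=6,m=3: res = 195+18 = 213
i=6,m=4: res = 213+24 = 237
i=6,m=5: res = 237+30 = 267
i=6,m=6: res = 267+36 = 303
i=6,m=7: res = 303+42 = 345
i=7,m=2: res = 345+14 = 359
i=7,m=3: res = 359+21 = 380
i=7,m=4: res = 380+28 = 408
i=7,m=5: res = 408+35 = 443
i=7,m=6: res = 443+42 = 485
i=7,m=7: res = 485+49 = 534
i=7,m=8: res = 534+56 = 590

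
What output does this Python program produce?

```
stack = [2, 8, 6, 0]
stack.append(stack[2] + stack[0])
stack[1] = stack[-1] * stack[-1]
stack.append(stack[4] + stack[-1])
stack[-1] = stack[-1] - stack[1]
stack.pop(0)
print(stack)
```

[64, 6, 0, 8, -48]

append stack[2]+stack[0] = 6+2 = 8 → [2, 8, 6, 0, 8]
stack[1] = stack[-1]*stack[-1] = 8*8 = 64 → [2, 64, 6, 0, 8]
append stack[4]+stack[-1] = 8+8 = 16 → [2, 64, 6, 0, 8, 16]
stack[-1] = stack[-1]-stack[1] = 16-64 = -48 → [2, 64, 6, 0, 8, -48]
pop(0) removes 2 → [64, 6, 0, 8, -48]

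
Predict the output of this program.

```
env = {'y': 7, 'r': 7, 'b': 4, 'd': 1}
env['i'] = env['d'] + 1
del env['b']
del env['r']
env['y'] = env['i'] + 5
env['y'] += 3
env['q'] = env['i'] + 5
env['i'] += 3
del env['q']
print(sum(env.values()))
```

env['i'] = env['d']+1 = 2 → {'y': 7, 'r': 7, 'b': 4, 'd': 1, 'i': 2}
del 'b' → {'y': 7, 'r': 7, 'd': 1, 'i': 2}
del 'r' → {'y': 7, 'd': 1, 'i': 2}
env['y'] = env['i']+5 = 7 → {'y': 7, 'd': 1, 'i': 2}
env['y'] = 7+3 = 10 → {'y': 10, 'd': 1, 'i': 2}
env['q'] = env['i']+5 = 7 → {'y': 10, 'd': 1, 'i': 2, 'q': 7}
env['i'] = 2+3 = 5 → {'y': 10, 'd': 1, 'i': 5, 'q': 7}
del 'q' → {'y': 10, 'd': 1, 'i': 5}
sum of values = 16

16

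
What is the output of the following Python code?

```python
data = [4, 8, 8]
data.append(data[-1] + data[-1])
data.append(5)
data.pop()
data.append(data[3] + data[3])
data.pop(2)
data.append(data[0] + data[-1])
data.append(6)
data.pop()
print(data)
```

append data[-1]+data[-1] = 8+8 = 16 → [4, 8, 8, 16]
append 5 → [4, 8, 8, 16, 5]
pop() removes 5 → [4, 8, 8, 16]
append data[3]+data[3] = 16+16 = 32 → [4, 8, 8, 16, 32]
pop(2) removes 8 → [4, 8, 16, 32]
append data[0]+data[-1] = 4+32 = 36 → [4, 8, 16, 32, 36]
append 6 → [4, 8, 16, 32, 36, 6]
pop() removes 6 → [4, 8, 16, 32, 36]

[4, 8, 16, 32, 36]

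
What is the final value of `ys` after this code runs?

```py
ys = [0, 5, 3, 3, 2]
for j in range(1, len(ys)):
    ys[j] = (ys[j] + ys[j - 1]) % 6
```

[0, 5, 2, 5, 1]

j=1: ys[1] = (5+0)%6 = 5 → [0, 5, 3, 3, 2]
j=2: ys[2] = (3+5)%6 = 2 → [0, 5, 2, 3, 2]
j=3: ys[3] = (3+2)%6 = 5 → [0, 5, 2, 5, 2]
j=4: ys[4] = (2+5)%6 = 1 → [0, 5, 2, 5, 1]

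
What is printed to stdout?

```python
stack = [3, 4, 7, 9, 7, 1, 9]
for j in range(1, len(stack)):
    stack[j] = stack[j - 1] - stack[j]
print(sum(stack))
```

-106

j=1: stack[1] = 3-4 = -1 → [3, -1, 7, 9, 7, 1, 9]
j=2: stack[2] = (-1)-7 = -8 → [3, -1, -8, 9, 7, 1, 9]
j=3: stack[3] = (-8)-9 = -17 → [3, -1, -8, -17, 7, 1, 9]
j=4: stack[4] = (-17)-7 = -24 → [3, -1, -8, -17, -24, 1, 9]
j=5: stack[5] = (-24)-1 = -25 → [3, -1, -8, -17, -24, -25, 9]
j=6: stack[6] = (-25)-9 = -34 → [3, -1, -8, -17, -24, -25, -34]
sum = -106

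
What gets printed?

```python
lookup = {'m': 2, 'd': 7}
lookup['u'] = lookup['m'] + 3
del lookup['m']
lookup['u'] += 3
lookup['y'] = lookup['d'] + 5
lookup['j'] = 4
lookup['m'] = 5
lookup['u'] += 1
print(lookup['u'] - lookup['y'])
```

lookup['u'] = lookup['m']+3 = 5 → {'m': 2, 'd': 7, 'u': 5}
del 'm' → {'d': 7, 'u': 5}
lookup['u'] = 5+3 = 8 → {'d': 7, 'u': 8}
lookup['y'] = lookup['d']+5 = 12 → {'d': 7, 'u': 8, 'y': 12}
lookup['j'] = 4 → {'d': 7, 'u': 8, 'y': 12, 'j': 4}
lookup['m'] = 5 → {'d': 7, 'u': 8, 'y': 12, 'j': 4, 'm': 5}
lookup['u'] = 8+1 = 9 → {'d': 7, 'u': 9, 'y': 12, 'j': 4, 'm': 5}
lookup['u']-lookup['y'] = 9-12 = -3

-3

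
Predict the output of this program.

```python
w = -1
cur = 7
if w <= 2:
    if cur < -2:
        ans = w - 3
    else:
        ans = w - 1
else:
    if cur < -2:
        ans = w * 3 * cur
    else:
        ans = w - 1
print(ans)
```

w=-1, cur=7
w <= 2 is True; cur < -2 is False
→ ans = w - 1 = -2

-2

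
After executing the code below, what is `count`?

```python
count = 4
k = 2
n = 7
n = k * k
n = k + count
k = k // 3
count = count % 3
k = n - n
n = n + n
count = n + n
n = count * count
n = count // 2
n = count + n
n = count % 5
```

n = 2*2 = 4
n = 2+4 = 6
k = 2//3 = 0
count = 4%3 = 1
k = 6-6 = 0
n = 6+6 = 12
count = 12+12 = 24
n = 24*24 = 576
n = 24//2 = 12
n = 24+12 = 36
n = 24%5 = 4

24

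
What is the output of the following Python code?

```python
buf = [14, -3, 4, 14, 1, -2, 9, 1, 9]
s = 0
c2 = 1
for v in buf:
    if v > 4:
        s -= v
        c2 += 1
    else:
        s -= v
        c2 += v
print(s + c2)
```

v=14: >4, s = 0-14 = -14; c2=2
v=-3: not >4, s = (-14)-(-3) = -11; c2=-1
v=4: not >4, s = (-11)-4 = -15; c2=3
v=14: >4, s = (-15)-14 = -29; c2=4
v=1: not >4, s = (-29)-1 = -30; c2=5
v=-2: not >4, s = (-30)-(-2) = -28; c2=3
v=9: >4, s = (-28)-9 = -37; c2=4
v=1: not >4, s = (-37)-1 = -38; c2=5
v=9: >4, s = (-38)-9 = -47; c2=6
s+c2 = (-47)+6 = -41

-41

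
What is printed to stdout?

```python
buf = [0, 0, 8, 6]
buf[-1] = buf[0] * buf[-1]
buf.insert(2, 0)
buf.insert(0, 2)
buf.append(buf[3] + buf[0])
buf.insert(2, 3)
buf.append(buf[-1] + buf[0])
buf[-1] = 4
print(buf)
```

buf[-1] = buf[0]*buf[-1] = 0*6 = 0 → [0, 0, 8, 0]
insert 0 at 2 → [0, 0, 0, 8, 0]
insert 2 at 0 → [2, 0, 0, 0, 8, 0]
append buf[3]+buf[0] = 0+2 = 2 → [2, 0, 0, 0, 8, 0, 2]
insert 3 at 2 → [2, 0, 3, 0, 0, 8, 0, 2]
append buf[-1]+buf[0] = 2+2 = 4 → [2, 0, 3, 0, 0, 8, 0, 2, 4]
buf[-1] = 4 → [2, 0, 3, 0, 0, 8, 0, 2, 4]

[2, 0, 3, 0, 0, 8, 0, 2, 4]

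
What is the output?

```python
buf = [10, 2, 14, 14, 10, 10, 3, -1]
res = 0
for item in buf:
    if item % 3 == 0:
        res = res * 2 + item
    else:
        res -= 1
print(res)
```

item=10: not %3==0, res = 0-1 = -1
item=2: not %3==0, res = (-1)-1 = -2
item=14: not %3==0, res = (-2)-1 = -3
item=14: not %3==0, res = (-3)-1 = -4
item=10: not %3==0, res = (-4)-1 = -5
item=10: not %3==0, res = (-5)-1 = -6
item=3: %3==0, res = (-6)*2+3 = -9
item=-1: not %3==0, res = (-9)-1 = -10

-10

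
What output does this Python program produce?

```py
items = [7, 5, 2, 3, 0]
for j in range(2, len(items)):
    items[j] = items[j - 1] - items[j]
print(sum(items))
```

j=2: items[2] = 5-2 = 3 → [7, 5, 3, 3, 0]
j=3: items[3] = 3-3 = 0 → [7, 5, 3, 0, 0]
j=4: items[4] = 0-0 = 0 → [7, 5, 3, 0, 0]
sum = 15

15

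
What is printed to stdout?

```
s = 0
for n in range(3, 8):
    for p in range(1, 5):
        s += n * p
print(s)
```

250

n=3,p=1: s = 0+3 = 3
n=3,p=2: s = 3+6 = 9
n=3,p=3: s = 9+9 = 18
n=3,p=4: s = 18+12 = 30
n=4,p=1: s = 30+4 = 34
n=4,p=2: s = 34+8 = 42
n=4,p=3: s = 42+12 = 54
n=4,p=4: s = 54+16 = 70
n=5,p=1: s = 70+5 = 75
n=5,p=2: s = 75+10 = 85
n=5,p=3: s = 85+15 = 100
n=5,p=4: s = 100+20 = 120
n=6,p=1: s = 120+6 = 126
n=6,p=2: s = 126+12 = 138
n=6,p=3: s = 138+18 = 156
n=6,p=4: s = 156+24 = 180
n=7,p=1: s = 180+7 = 187
n=7,p=2: s = 187+14 = 201
n=7,p=3: s = 201+21 = 222
n=7,p=4: s = 222+28 = 250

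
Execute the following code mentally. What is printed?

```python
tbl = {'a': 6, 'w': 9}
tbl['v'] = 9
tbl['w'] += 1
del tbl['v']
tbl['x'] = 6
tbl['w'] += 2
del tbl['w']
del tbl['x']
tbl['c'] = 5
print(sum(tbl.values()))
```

11

tbl['v'] = 9 → {'a': 6, 'w': 9, 'v': 9}
tbl['w'] = 9+1 = 10 → {'a': 6, 'w': 10, 'v': 9}
del 'v' → {'a': 6, 'w': 10}
tbl['x'] = 6 → {'a': 6, 'w': 10, 'x': 6}
tbl['w'] = 10+2 = 12 → {'a': 6, 'w': 12, 'x': 6}
del 'w' → {'a': 6, 'x': 6}
del 'x' → {'a': 6}
tbl['c'] = 5 → {'a': 6, 'c': 5}
sum of values = 11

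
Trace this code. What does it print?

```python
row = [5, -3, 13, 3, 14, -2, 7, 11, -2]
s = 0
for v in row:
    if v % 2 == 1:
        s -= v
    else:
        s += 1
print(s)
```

v=5: odd, s = 0-5 = -5
v=-3: odd, s = (-5)-(-3) = -2
v=13: odd, s = (-2)-13 = -15
v=3: odd, s = (-15)-3 = -18
v=14: not odd, s = (-18)+1 = -17
v=-2: not odd, s = (-17)+1 = -16
v=7: odd, s = (-16)-7 = -23
v=11: odd, s = (-23)-11 = -34
v=-2: not odd, s = (-34)+1 = -33

-33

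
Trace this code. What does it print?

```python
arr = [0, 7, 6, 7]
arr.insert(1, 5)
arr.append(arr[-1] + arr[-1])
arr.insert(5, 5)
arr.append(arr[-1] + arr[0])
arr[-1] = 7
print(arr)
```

insert 5 at 1 → [0, 5, 7, 6, 7]
append arr[-1]+arr[-1] = 7+7 = 14 → [0, 5, 7, 6, 7, 14]
insert 5 at 5 → [0, 5, 7, 6, 7, 5, 14]
append arr[-1]+arr[0] = 14+0 = 14 → [0, 5, 7, 6, 7, 5, 14, 14]
arr[-1] = 7 → [0, 5, 7, 6, 7, 5, 14, 7]

[0, 5, 7, 6, 7, 5, 14, 7]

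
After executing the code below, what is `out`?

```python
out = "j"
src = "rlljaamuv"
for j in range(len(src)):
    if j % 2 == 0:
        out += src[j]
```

j=0: add 'r' → 'jr'
j=1: skip
j=2: add 'l' → 'jrl'
j=3: skip
j=4: add 'a' → 'jrla'
j=5: skip
j=6: add 'm' → 'jrlam'
j=7: skip
j=8: add 'v' → 'jrlamv'

'jrlamv'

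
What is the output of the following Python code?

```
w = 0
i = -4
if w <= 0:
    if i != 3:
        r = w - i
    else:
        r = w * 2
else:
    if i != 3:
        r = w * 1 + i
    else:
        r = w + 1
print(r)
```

4

w=0, i=-4
w <= 0 is True; i != 3 is True
→ r = w - i = 4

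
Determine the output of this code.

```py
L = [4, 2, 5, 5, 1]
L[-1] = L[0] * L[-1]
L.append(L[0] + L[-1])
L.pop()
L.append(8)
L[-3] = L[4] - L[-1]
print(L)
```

L[-1] = L[0]*L[-1] = 4*1 = 4 → [4, 2, 5, 5, 4]
append L[0]+L[-1] = 4+4 = 8 → [4, 2, 5, 5, 4, 8]
pop() removes 8 → [4, 2, 5, 5, 4]
append 8 → [4, 2, 5, 5, 4, 8]
L[-3] = L[4]-L[-1] = 4-8 = -4 → [4, 2, 5, -4, 4, 8]

[4, 2, 5, -4, 4, 8]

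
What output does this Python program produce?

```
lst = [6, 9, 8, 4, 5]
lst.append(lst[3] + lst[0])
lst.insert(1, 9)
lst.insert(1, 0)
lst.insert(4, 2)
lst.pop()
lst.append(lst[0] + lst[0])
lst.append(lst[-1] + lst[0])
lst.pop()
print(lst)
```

append lst[3]+lst[0] = 4+6 = 10 → [6, 9, 8, 4, 5, 10]
insert 9 at 1 → [6, 9, 9, 8, 4, 5, 10]
insert 0 at 1 → [6, 0, 9, 9, 8, 4, 5, 10]
insert 2 at 4 → [6, 0, 9, 9, 2, 8, 4, 5, 10]
pop() removes 10 → [6, 0, 9, 9, 2, 8, 4, 5]
append lst[0]+lst[0] = 6+6 = 12 → [6, 0, 9, 9, 2, 8, 4, 5, 12]
append lst[-1]+lst[0] = 12+6 = 18 → [6, 0, 9, 9, 2, 8, 4, 5, 12, 18]
pop() removes 18 → [6, 0, 9, 9, 2, 8, 4, 5, 12]

[6, 0, 9, 9, 2, 8, 4, 5, 12]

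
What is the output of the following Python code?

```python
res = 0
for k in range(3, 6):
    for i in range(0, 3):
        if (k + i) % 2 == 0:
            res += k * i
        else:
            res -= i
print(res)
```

k=3,i=0: odd sum, res = 0-0 = 0
k=3,i=1: even sum, res = 0+3 = 3
k=3,i=2: odd sum, res = 3-2 = 1
k=4,i=0: even sum, res = 1+0 = 1
k=4,i=1: odd sum, res = 1-1 = 0
k=4,i=2: even sum, res = 0+8 = 8
k=5,i=0: odd sum, res = 8-0 = 8
k=5,i=1: even sum, res = 8+5 = 13
k=5,i=2: odd sum, res = 13-2 = 11

11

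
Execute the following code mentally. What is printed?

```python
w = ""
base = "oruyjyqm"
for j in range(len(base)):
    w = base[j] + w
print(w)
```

mqyjyuro

j=0: prepend 'o' → 'o'
j=1: prepend 'r' → 'ro'
j=2: prepend 'u' → 'uro'
j=3: prepend 'y' → 'yuro'
j=4: prepend 'j' → 'jyuro'
j=5: prepend 'y' → 'yjyuro'
j=6: prepend 'q' → 'qyjyuro'
j=7: prepend 'm' → 'mqyjyuro'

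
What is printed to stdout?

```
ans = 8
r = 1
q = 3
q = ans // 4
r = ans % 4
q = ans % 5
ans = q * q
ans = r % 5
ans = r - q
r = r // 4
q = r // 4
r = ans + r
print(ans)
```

-3

q = 8//4 = 2
r = 8%4 = 0
q = 8%5 = 3
ans = 3*3 = 9
ans = 0%5 = 0
ans = 0-3 = -3
r = 0//4 = 0
q = 0//4 = 0
r = (-3)+0 = -3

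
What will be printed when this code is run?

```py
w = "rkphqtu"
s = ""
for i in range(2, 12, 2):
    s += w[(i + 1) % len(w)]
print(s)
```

i=2: add w[3]='h' → 'h'
i=4: add w[5]='t' → 'ht'
i=6: add w[0]='r' → 'htr'
i=8: add w[2]='p' → 'htrp'
i=10: add w[4]='q' → 'htrpq'

htrpq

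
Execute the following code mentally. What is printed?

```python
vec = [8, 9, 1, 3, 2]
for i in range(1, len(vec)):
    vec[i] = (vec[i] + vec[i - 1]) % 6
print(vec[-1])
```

5

i=1: vec[1] = (9+8)%6 = 5 → [8, 5, 1, 3, 2]
i=2: vec[2] = (1+5)%6 = 0 → [8, 5, 0, 3, 2]
i=3: vec[3] = (3+0)%6 = 3 → [8, 5, 0, 3, 2]
i=4: vec[4] = (2+3)%6 = 5 → [8, 5, 0, 3, 5]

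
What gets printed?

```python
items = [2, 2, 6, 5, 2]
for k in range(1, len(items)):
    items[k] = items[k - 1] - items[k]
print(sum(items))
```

k=1: items[1] = 2-2 = 0 → [2, 0, 6, 5, 2]
k=2: items[2] = 0-6 = -6 → [2, 0, -6, 5, 2]
k=3: items[3] = (-6)-5 = -11 → [2, 0, -6, -11, 2]
k=4: items[4] = (-11)-2 = -13 → [2, 0, -6, -11, -13]
sum = -28

-28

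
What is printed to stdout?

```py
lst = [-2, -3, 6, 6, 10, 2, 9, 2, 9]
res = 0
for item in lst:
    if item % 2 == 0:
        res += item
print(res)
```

24

item=-2: even, res = 0+(-2) = -2
item=-3: not even
item=6: even, res = (-2)+6 = 4
item=6: even, res = 4+6 = 10
item=10: even, res = 10+10 = 20
item=2: even, res = 20+2 = 22
item=9: not even
item=2: even, res = 22+2 = 24
item=9: not even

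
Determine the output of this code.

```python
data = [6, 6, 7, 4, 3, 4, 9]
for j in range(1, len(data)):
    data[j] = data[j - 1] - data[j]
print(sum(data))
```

j=1: data[1] = 6-6 = 0 → [6, 0, 7, 4, 3, 4, 9]
j=2: data[2] = 0-7 = -7 → [6, 0, -7, 4, 3, 4, 9]
j=3: data[3] = (-7)-4 = -11 → [6, 0, -7, -11, 3, 4, 9]
j=4: data[4] = (-11)-3 = -14 → [6, 0, -7, -11, -14, 4, 9]
j=5: data[5] = (-14)-4 = -18 → [6, 0, -7, -11, -14, -18, 9]
j=6: data[6] = (-18)-9 = -27 → [6, 0, -7, -11, -14, -18, -27]
sum = -71

-71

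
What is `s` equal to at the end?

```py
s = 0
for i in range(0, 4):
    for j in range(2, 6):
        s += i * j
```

i=0,j=2: s = 0+0 = 0
i=0,j=3: s = 0+0 = 0
i=0,j=4: s = 0+0 = 0
i=0,j=5: s = 0+0 = 0
i=1,j=2: s = 0+2 = 2
i=1,j=3: s = 2+3 = 5
i=1,j=4: s = 5+4 = 9
i=1,j=5: s = 9+5 = 14
i=2,j=2: s = 14+4 = 18
i=2,j=3: s = 18+6 = 24
i=2,j=4: s = 24+8 = 32
i=2,j=5: s = 32+10 = 42
i=3,j=2: s = 42+6 = 48
i=3,j=3: s = 48+9 = 57
i=3,j=4: s = 57+12 = 69
i=3,j=5: s = 69+15 = 84

84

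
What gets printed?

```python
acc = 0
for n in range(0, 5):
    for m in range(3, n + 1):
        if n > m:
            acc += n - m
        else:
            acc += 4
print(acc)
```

9

n=3,m=3: not 3>3, acc = 0+4 = 4
n=4,m=3: 4>3, acc = 4+1 = 5
n=4,m=4: not 4>4, acc = 5+4 = 9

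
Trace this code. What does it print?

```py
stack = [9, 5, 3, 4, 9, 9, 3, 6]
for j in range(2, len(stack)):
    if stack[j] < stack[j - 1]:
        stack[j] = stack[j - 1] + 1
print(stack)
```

j=2: 3<5, stack[2] = 5+1 = 6 → [9, 5, 6, 4, 9, 9, 3, 6]
j=3: 4<6, stack[3] = 6+1 = 7 → [9, 5, 6, 7, 9, 9, 3, 6]
j=4: 9>=7, unchanged → [9, 5, 6, 7, 9, 9, 3, 6]
j=5: 9>=9, unchanged → [9, 5, 6, 7, 9, 9, 3, 6]
j=6: 3<9, stack[6] = 9+1 = 10 → [9, 5, 6, 7, 9, 9, 10, 6]
j=7: 6<10, stack[7] = 10+1 = 11 → [9, 5, 6, 7, 9, 9, 10, 11]

[9, 5, 6, 7, 9, 9, 10, 11]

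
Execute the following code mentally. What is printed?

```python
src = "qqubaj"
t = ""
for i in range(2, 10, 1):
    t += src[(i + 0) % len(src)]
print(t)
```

i=2: add src[2]='u' → 'u'
i=3: add src[3]='b' → 'ub'
i=4: add src[4]='a' → 'uba'
i=5: add src[5]='j' → 'ubaj'
i=6: add src[0]='q' → 'ubajq'
i=7: add src[1]='q' → 'ubajqq'
i=8: add src[2]='u' → 'ubajqqu'
i=9: add src[3]='b' → 'ubajqqub'

ubajqqub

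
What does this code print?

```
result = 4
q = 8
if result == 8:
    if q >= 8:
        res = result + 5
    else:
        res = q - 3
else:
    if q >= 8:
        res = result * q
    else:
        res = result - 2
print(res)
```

32

result=4, q=8
result == 8 is False; q >= 8 is True
→ res = result * q = 32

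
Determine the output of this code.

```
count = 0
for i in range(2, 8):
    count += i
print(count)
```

i=2: count = 0+2 = 2
i=3: count = 2+3 = 5
i=4: count = 5+4 = 9
i=5: count = 9+5 = 14
i=6: count = 14+6 = 20
i=7: count = 20+7 = 27

27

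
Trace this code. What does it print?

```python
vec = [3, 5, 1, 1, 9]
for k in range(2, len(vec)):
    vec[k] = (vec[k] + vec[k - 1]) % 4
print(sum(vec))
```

k=2: vec[2] = (1+5)%4 = 2 → [3, 5, 2, 1, 9]
k=3: vec[3] = (1+2)%4 = 3 → [3, 5, 2, 3, 9]
k=4: vec[4] = (9+3)%4 = 0 → [3, 5, 2, 3, 0]
sum = 13

13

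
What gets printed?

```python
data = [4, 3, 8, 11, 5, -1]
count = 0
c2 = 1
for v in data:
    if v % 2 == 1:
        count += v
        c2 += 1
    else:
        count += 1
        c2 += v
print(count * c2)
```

v=4: not odd, count = 0+1 = 1; c2=5
v=3: odd, count = 1+3 = 4; c2=6
v=8: not odd, count = 4+1 = 5; c2=14
v=11: odd, count = 5+11 = 16; c2=15
v=5: odd, count = 16+5 = 21; c2=16
v=-1: odd, count = 21+(-1) = 20; c2=17
count*c2 = 20*17 = 340

340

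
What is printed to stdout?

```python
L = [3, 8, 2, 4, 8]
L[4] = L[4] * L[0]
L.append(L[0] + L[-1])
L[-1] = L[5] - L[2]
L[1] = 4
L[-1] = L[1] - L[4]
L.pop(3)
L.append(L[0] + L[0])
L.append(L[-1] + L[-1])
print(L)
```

[3, 4, 2, 24, -20, 6, 12]

L[4] = L[4]*L[0] = 8*3 = 24 → [3, 8, 2, 4, 24]
append L[0]+L[-1] = 3+24 = 27 → [3, 8, 2, 4, 24, 27]
L[-1] = L[5]-L[2] = 27-2 = 25 → [3, 8, 2, 4, 24, 25]
L[1] = 4 → [3, 4, 2, 4, 24, 25]
L[-1] = L[1]-L[4] = 4-24 = -20 → [3, 4, 2, 4, 24, -20]
pop(3) removes 4 → [3, 4, 2, 24, -20]
append L[0]+L[0] = 3+3 = 6 → [3, 4, 2, 24, -20, 6]
append L[-1]+L[-1] = 6+6 = 12 → [3, 4, 2, 24, -20, 6, 12]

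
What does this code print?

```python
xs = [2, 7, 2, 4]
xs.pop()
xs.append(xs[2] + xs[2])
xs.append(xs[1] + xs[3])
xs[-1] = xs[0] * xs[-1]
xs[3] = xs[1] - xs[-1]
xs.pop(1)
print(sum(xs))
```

pop() removes 4 → [2, 7, 2]
append xs[2]+xs[2] = 2+2 = 4 → [2, 7, 2, 4]
append xs[1]+xs[3] = 7+4 = 11 → [2, 7, 2, 4, 11]
xs[-1] = xs[0]*xs[-1] = 2*11 = 22 → [2, 7, 2, 4, 22]
xs[3] = xs[1]-xs[-1] = 7-22 = -15 → [2, 7, 2, -15, 22]
pop(1) removes 7 → [2, 2, -15, 22]
sum = 11

11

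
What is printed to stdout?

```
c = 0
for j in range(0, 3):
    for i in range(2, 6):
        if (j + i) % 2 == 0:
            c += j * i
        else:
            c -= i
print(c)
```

-2

j=0,i=2: even sum, c = 0+0 = 0
j=0,i=3: odd sum, c = 0-3 = -3
j=0,i=4: even sum, c = (-3)+0 = -3
j=0,i=5: odd sum, c = (-3)-5 = -8
j=1,i=2: odd sum, c = (-8)-2 = -10
j=1,i=3: even sum, c = (-10)+3 = -7
j=1,i=4: odd sum, c = (-7)-4 = -11
j=1,i=5: even sum, c = (-11)+5 = -6
j=2,i=2: even sum, c = (-6)+4 = -2
j=2,i=3: odd sum, c = (-2)-3 = -5
j=2,i=4: even sum, c = (-5)+8 = 3
j=2,i=5: odd sum, c = 3-5 = -2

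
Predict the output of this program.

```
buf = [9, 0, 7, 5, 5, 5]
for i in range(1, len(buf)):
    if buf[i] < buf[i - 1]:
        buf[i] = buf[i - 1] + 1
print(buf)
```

i=1: 0<9, buf[1] = 9+1 = 10 → [9, 10, 7, 5, 5, 5]
i=2: 7<10, buf[2] = 10+1 = 11 → [9, 10, 11, 5, 5, 5]
i=3: 5<11, buf[3] = 11+1 = 12 → [9, 10, 11, 12, 5, 5]
i=4: 5<12, buf[4] = 12+1 = 13 → [9, 10, 11, 12, 13, 5]
i=5: 5<13, buf[5] = 13+1 = 14 → [9, 10, 11, 12, 13, 14]

[9, 10, 11, 12, 13, 14]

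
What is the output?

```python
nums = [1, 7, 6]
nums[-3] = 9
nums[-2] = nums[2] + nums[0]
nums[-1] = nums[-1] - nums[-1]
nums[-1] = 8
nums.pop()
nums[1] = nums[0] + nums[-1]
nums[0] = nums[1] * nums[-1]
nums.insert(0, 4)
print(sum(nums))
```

nums[-3] = 9 → [9, 7, 6]
nums[-2] = nums[2]+nums[0] = 6+9 = 15 → [9, 15, 6]
nums[-1] = nums[-1]-nums[-1] = 6-6 = 0 → [9, 15, 0]
nums[-1] = 8 → [9, 15, 8]
pop() removes 8 → [9, 15]
nums[1] = nums[0]+nums[-1] = 9+15 = 24 → [9, 24]
nums[0] = nums[1]*nums[-1] = 24*24 = 576 → [576, 24]
insert 4 at 0 → [4, 576, 24]
sum = 604

604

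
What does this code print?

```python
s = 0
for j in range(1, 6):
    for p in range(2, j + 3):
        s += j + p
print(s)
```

145

j=1,p=2: s = 0+3 = 3
j=1,p=3: s = 3+4 = 7
j=2,p=2: s = 7+4 = 11
j=2,p=3: s = 11+5 = 16
j=2,p=4: s = 16+6 = 22
j=3,p=2: s = 22+5 = 27
j=3,p=3: s = 27+6 = 33
j=3,p=4: s = 33+7 = 40
j=3,p=5: s = 40+8 = 48
j=4,p=2: s = 48+6 = 54
j=4,p=3: s = 54+7 = 61
j=4,p=4: s = 61+8 = 69
j=4,p=5: s = 69+9 = 78
j=4,p=6: s = 78+10 = 88
j=5,p=2: s = 88+7 = 95
j=5,p=3: s = 95+8 = 103
j=5,p=4: s = 103+9 = 112
j=5,p=5: s = 112+10 = 122
j=5,p=6: s = 122+11 = 133
j=5,p=7: s = 133+12 = 145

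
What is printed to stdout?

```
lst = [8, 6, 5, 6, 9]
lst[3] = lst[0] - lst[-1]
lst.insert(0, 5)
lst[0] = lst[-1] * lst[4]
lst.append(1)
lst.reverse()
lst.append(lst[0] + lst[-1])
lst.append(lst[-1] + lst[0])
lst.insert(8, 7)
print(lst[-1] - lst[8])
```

lst[3] = lst[0]-lst[-1] = 8-9 = -1 → [8, 6, 5, -1, 9]
insert 5 at 0 → [5, 8, 6, 5, -1, 9]
lst[0] = lst[-1]*lst[4] = 9*(-1) = -9 → [-9, 8, 6, 5, -1, 9]
append 1 → [-9, 8, 6, 5, -1, 9, 1]
reverse → [1, 9, -1, 5, 6, 8, -9]
append lst[0]+lst[-1] = 1+(-9) = -8 → [1, 9, -1, 5, 6, 8, -9, -8]
append lst[-1]+lst[0] = (-8)+1 = -7 → [1, 9, -1, 5, 6, 8, -9, -8, -7]
insert 7 at 8 → [1, 9, -1, 5, 6, 8, -9, -8, 7, -7]
lst[-1]-lst[8] = (-7)-7 = -14

-14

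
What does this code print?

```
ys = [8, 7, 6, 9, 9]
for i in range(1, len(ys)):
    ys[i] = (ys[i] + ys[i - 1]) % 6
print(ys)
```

i=1: ys[1] = (7+8)%6 = 3 → [8, 3, 6, 9, 9]
i=2: ys[2] = (6+3)%6 = 3 → [8, 3, 3, 9, 9]
i=3: ys[3] = (9+3)%6 = 0 → [8, 3, 3, 0, 9]
i=4: ys[4] = (9+0)%6 = 3 → [8, 3, 3, 0, 3]

[8, 3, 3, 0, 3]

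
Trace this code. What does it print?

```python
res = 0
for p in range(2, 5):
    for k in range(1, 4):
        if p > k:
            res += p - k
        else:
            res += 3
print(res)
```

19

p=2,k=1: 2>1, res = 0+1 = 1
p=2,k=2: not 2>2, res = 1+3 = 4
p=2,k=3: not 2>3, res = 4+3 = 7
p=3,k=1: 3>1, res = 7+2 = 9
p=3,k=2: 3>2, res = 9+1 = 10
p=3,k=3: not 3>3, res = 10+3 = 13
p=4,k=1: 4>1, res = 13+3 = 16
p=4,k=2: 4>2, res = 16+2 = 18
p=4,k=3: 4>3, res = 18+1 = 19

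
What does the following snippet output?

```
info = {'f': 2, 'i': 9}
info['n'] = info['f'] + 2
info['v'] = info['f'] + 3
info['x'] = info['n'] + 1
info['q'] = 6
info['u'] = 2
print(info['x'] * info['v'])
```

25

info['n'] = info['f']+2 = 4 → {'f': 2, 'i': 9, 'n': 4}
info['v'] = info['f']+3 = 5 → {'f': 2, 'i': 9, 'n': 4, 'v': 5}
info['x'] = info['n']+1 = 5 → {'f': 2, 'i': 9, 'n': 4, 'v': 5, 'x': 5}
info['q'] = 6 → {'f': 2, 'i': 9, 'n': 4, 'v': 5, 'x': 5, 'q': 6}
info['u'] = 2 → {'f': 2, 'i': 9, 'n': 4, 'v': 5, 'x': 5, 'q': 6, 'u': 2}
info['x']*info['v'] = 5*5 = 25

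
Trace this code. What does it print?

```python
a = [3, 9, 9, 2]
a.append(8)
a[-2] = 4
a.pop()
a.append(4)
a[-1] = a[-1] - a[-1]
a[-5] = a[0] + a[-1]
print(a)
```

[3, 9, 9, 4, 0]

append 8 → [3, 9, 9, 2, 8]
a[-2] = 4 → [3, 9, 9, 4, 8]
pop() removes 8 → [3, 9, 9, 4]
append 4 → [3, 9, 9, 4, 4]
a[-1] = a[-1]-a[-1] = 4-4 = 0 → [3, 9, 9, 4, 0]
a[-5] = a[0]+a[-1] = 3+0 = 3 → [3, 9, 9, 4, 0]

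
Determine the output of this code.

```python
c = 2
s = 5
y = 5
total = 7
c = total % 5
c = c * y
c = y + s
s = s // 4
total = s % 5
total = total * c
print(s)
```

1

c = 7%5 = 2
c = 2*5 = 10
c = 5+5 = 10
s = 5//4 = 1
total = 1%5 = 1
total = 1*10 = 10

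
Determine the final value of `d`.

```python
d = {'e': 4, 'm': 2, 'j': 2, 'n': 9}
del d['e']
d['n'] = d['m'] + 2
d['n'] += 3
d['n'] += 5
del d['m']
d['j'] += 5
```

del 'e' → {'m': 2, 'j': 2, 'n': 9}
d['n'] = d['m']+2 = 4 → {'m': 2, 'j': 2, 'n': 4}
d['n'] = 4+3 = 7 → {'m': 2, 'j': 2, 'n': 7}
d['n'] = 7+5 = 12 → {'m': 2, 'j': 2, 'n': 12}
del 'm' → {'j': 2, 'n': 12}
d['j'] = 2+5 = 7 → {'j': 7, 'n': 12}

{'j': 7, 'n': 12}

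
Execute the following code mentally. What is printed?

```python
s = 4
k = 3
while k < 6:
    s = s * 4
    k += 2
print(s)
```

k=3: s = 4*4 = 16
k=5: s = 16*4 = 64

64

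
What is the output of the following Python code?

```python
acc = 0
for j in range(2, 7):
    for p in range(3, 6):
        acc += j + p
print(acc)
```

120

j=2,p=3: acc = 0+5 = 5
j=2,p=4: acc = 5+6 = 11
j=2,p=5: acc = 11+7 = 18
j=3,p=3: acc = 18+6 = 24
j=3,p=4: acc = 24+7 = 31
j=3,p=5: acc = 31+8 = 39
j=4,p=3: acc = 39+7 = 46
j=4,p=4: acc = 46+8 = 54
j=4,p=5: acc = 54+9 = 63
j=5,p=3: acc = 63+8 = 71
j=5,p=4: acc = 71+9 = 80
j=5,p=5: acc = 80+10 = 90
j=6,p=3: acc = 90+9 = 99
j=6,p=4: acc = 99+10 = 109
j=6,p=5: acc = 109+11 = 120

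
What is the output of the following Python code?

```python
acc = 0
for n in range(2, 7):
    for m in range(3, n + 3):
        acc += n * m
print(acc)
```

445

n=2,m=3: acc = 0+6 = 6
n=2,m=4: acc = 6+8 = 14
n=3,m=3: acc = 14+9 = 23
n=3,m=4: acc = 23+12 = 35
n=3,m=5: acc = 35+15 = 50
n=4,m=3: acc = 50+12 = 62
n=4,m=4: acc = 62+16 = 78
n=4,m=5: acc = 78+20 = 98
n=4,m=6: acc = 98+24 = 122
n=5,m=3: acc = 122+15 = 137
n=5,m=4: acc = 137+20 = 157
n=5,m=5: acc = 157+25 = 182
n=5,m=6: acc = 182+30 = 212
n=5,m=7: acc = 212+35 = 247
n=6,m=3: acc = 247+18 = 265
n=6,m=4: acc = 265+24 = 289
n=6,m=5: acc = 289+30 = 319
n=6,m=6: acc = 319+36 = 355
n=6,m=7: acc = 355+42 = 397
n=6,m=8: acc = 397+48 = 445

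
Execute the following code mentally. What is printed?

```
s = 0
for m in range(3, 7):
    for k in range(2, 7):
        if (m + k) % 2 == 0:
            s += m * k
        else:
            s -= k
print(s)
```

144

m=3,k=2: odd sum, s = 0-2 = -2
m=3,k=3: even sum, s = (-2)+9 = 7
m=3,k=4: odd sum, s = 7-4 = 3
m=3,k=5: even sum, s = 3+15 = 18
m=3,k=6: odd sum, s = 18-6 = 12
m=4,k=2: even sum, s = 12+8 = 20
m=4,k=3: odd sum, s = 20-3 = 17
m=4,k=4: even sum, s = 17+16 = 33
m=4,k=5: odd sum, s = 33-5 = 28
m=4,k=6: even sum, s = 28+24 = 52
m=5,k=2: odd sum, s = 52-2 = 50
m=5,k=3: even sum, s = 50+15 = 65
m=5,k=4: odd sum, s = 65-4 = 61
m=5,k=5: even sum, s = 61+25 = 86
m=5,k=6: odd sum, s = 86-6 = 80
m=6,k=2: even sum, s = 80+12 = 92
m=6,k=3: odd sum, s = 92-3 = 89
m=6,k=4: even sum, s = 89+24 = 113
m=6,k=5: odd sum, s = 113-5 = 108
m=6,k=6: even sum, s = 108+36 = 144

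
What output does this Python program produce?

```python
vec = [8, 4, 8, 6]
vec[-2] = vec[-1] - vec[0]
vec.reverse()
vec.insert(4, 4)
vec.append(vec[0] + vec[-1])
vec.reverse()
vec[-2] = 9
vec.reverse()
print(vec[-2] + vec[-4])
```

vec[-2] = vec[-1]-vec[0] = 6-8 = -2 → [8, 4, -2, 6]
reverse → [6, -2, 4, 8]
insert 4 at 4 → [6, -2, 4, 8, 4]
append vec[0]+vec[-1] = 6+4 = 10 → [6, -2, 4, 8, 4, 10]
reverse → [10, 4, 8, 4, -2, 6]
vec[-2] = 9 → [10, 4, 8, 4, 9, 6]
reverse → [6, 9, 4, 8, 4, 10]
vec[-2]+vec[-4] = 4+4 = 8

8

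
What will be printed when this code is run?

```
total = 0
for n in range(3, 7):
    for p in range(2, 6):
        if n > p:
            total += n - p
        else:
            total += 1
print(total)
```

26

n=3,p=2: 3>2, total = 0+1 = 1
n=3,p=3: not 3>3, total = 1+1 = 2
n=3,p=4: not 3>4, total = 2+1 = 3
n=3,p=5: not 3>5, total = 3+1 = 4
n=4,p=2: 4>2, total = 4+2 = 6
n=4,p=3: 4>3, total = 6+1 = 7
n=4,p=4: not 4>4, total = 7+1 = 8
n=4,p=5: not 4>5, total = 8+1 = 9
n=5,p=2: 5>2, total = 9+3 = 12
n=5,p=3: 5>3, total = 12+2 = 14
n=5,p=4: 5>4, total = 14+1 = 15
n=5,p=5: not 5>5, total = 15+1 = 16
n=6,p=2: 6>2, total = 16+4 = 20
n=6,p=3: 6>3, total = 20+3 = 23
n=6,p=4: 6>4, total = 23+2 = 25
n=6,p=5: 6>5, total = 25+1 = 26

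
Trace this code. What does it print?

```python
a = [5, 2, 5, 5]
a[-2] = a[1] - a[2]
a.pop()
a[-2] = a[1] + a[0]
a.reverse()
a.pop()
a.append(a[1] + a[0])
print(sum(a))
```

8

a[-2] = a[1]-a[2] = 2-5 = -3 → [5, 2, -3, 5]
pop() removes 5 → [5, 2, -3]
a[-2] = a[1]+a[0] = 2+5 = 7 → [5, 7, -3]
reverse → [-3, 7, 5]
pop() removes 5 → [-3, 7]
append a[1]+a[0] = 7+(-3) = 4 → [-3, 7, 4]
sum = 8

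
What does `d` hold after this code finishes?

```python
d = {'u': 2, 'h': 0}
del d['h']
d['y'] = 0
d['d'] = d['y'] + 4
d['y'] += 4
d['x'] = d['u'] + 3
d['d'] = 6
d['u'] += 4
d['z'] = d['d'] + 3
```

{'u': 6, 'y': 4, 'd': 6, 'x': 5, 'z': 9}

del 'h' → {'u': 2}
d['y'] = 0 → {'u': 2, 'y': 0}
d['d'] = d['y']+4 = 4 → {'u': 2, 'y': 0, 'd': 4}
d['y'] = 0+4 = 4 → {'u': 2, 'y': 4, 'd': 4}
d['x'] = d['u']+3 = 5 → {'u': 2, 'y': 4, 'd': 4, 'x': 5}
d['d'] = 6 → {'u': 2, 'y': 4, 'd': 6, 'x': 5}
d['u'] = 2+4 = 6 → {'u': 6, 'y': 4, 'd': 6, 'x': 5}
d['z'] = d['d']+3 = 9 → {'u': 6, 'y': 4, 'd': 6, 'x': 5, 'z': 9}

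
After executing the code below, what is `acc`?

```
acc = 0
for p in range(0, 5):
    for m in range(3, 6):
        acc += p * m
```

p=0,m=3: acc = 0+0 = 0
p=0,m=4: acc = 0+0 = 0
p=0,m=5: acc = 0+0 = 0
p=1,m=3: acc = 0+3 = 3
p=1,m=4: acc = 3+4 = 7
p=1,m=5: acc = 7+5 = 12
p=2,m=3: acc = 12+6 = 18
p=2,m=4: acc = 18+8 = 26
p=2,m=5: acc = 26+10 = 36
p=3,m=3: acc = 36+9 = 45
p=3,m=4: acc = 45+12 = 57
p=3,m=5: acc = 57+15 = 72
p=4,m=3: acc = 72+12 = 84
p=4,m=4: acc = 84+16 = 100
p=4,m=5: acc = 100+20 = 120

120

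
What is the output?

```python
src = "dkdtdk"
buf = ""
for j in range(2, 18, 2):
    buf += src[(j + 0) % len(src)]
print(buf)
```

j=2: add src[2]='d' → 'd'
j=4: add src[4]='d' → 'dd'
j=6: add src[0]='d' → 'ddd'
j=8: add src[2]='d' → 'dddd'
j=10: add src[4]='d' → 'ddddd'
j=12: add src[0]='d' → 'dddddd'
j=14: add src[2]='d' → 'ddddddd'
j=16: add src[4]='d' → 'dddddddd'

dddddddd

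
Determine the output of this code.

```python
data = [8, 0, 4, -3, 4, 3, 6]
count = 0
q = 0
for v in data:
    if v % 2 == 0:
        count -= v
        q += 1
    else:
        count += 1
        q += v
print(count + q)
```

v=8: even, count = 0-8 = -8; q=1
v=0: even, count = (-8)-0 = -8; q=2
v=4: even, count = (-8)-4 = -12; q=3
v=-3: not even, count = (-12)+1 = -11; q=0
v=4: even, count = (-11)-4 = -15; q=1
v=3: not even, count = (-15)+1 = -14; q=4
v=6: even, count = (-14)-6 = -20; q=5
count+q = (-20)+5 = -15

-15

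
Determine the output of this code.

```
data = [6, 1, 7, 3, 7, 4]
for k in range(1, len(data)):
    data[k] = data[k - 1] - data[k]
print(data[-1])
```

k=1: data[1] = 6-1 = 5 → [6, 5, 7, 3, 7, 4]
k=2: data[2] = 5-7 = -2 → [6, 5, -2, 3, 7, 4]
k=3: data[3] = (-2)-3 = -5 → [6, 5, -2, -5, 7, 4]
k=4: data[4] = (-5)-7 = -12 → [6, 5, -2, -5, -12, 4]
k=5: data[5] = (-12)-4 = -16 → [6, 5, -2, -5, -12, -16]

-16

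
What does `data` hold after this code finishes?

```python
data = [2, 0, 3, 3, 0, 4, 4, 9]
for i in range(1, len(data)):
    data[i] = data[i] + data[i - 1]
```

i=1: data[1] = 0+2 = 2 → [2, 2, 3, 3, 0, 4, 4, 9]
i=2: data[2] = 3+2 = 5 → [2, 2, 5, 3, 0, 4, 4, 9]
i=3: data[3] = 3+5 = 8 → [2, 2, 5, 8, 0, 4, 4, 9]
i=4: data[4] = 0+8 = 8 → [2, 2, 5, 8, 8, 4, 4, 9]
i=5: data[5] = 4+8 = 12 → [2, 2, 5, 8, 8, 12, 4, 9]
i=6: data[6] = 4+12 = 16 → [2, 2, 5, 8, 8, 12, 16, 9]
i=7: data[7] = 9+16 = 25 → [2, 2, 5, 8, 8, 12, 16, 25]

[2, 2, 5, 8, 8, 12, 16, 25]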